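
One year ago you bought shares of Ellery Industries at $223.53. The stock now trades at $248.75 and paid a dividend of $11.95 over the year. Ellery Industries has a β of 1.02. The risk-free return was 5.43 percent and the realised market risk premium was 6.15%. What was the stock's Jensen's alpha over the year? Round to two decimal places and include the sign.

Realised HPR = (P1 + D1 − P0) / P0 = (248.75 + 11.95 − 223.53) / 223.53 = 37.17 / 223.53 = 16.6286%
CAPM required = R_f + β·MRP = 5.43% + 1.02 × 6.15% = 11.7030%
α = realised − required = 16.6286% − 11.7030% = +4.93%

+4.93%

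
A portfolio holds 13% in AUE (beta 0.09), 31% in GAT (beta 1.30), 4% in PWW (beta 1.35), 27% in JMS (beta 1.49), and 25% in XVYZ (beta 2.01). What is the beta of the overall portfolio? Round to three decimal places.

β_P = Σ w_i β_i = 0.13×0.09 + 0.31×1.30 + 0.04×1.35 + 0.27×1.49 + 0.25×2.01 = 1.3735

1.374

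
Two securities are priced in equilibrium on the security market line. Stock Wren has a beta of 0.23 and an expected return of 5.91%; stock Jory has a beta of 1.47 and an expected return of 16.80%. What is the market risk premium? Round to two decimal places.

8.78%

Both satisfy E(R) = R_f + β·MRP, so the slope of the SML is
MRP = (16.80% − 5.91%) / (1.47 − 0.23) = 10.89% / 1.24 = 8.7823%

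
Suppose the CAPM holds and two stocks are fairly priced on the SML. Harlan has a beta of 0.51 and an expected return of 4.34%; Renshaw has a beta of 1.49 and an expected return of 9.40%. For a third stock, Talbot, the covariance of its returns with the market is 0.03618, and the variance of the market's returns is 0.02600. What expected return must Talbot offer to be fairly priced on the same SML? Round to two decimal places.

8.89%

MRP = (9.40% − 4.34%) / (1.49 − 0.51) = 5.1633%
R_f = 4.34% − 0.51 × 5.1633% = 1.7067%
β_Talbot = Cov / Var(R_m) = 0.03618 / 0.02600 = 1.3915
E(R_Talbot) = R_f + β × MRP = 1.7067% + 1.3915 × 5.1633% = 8.89%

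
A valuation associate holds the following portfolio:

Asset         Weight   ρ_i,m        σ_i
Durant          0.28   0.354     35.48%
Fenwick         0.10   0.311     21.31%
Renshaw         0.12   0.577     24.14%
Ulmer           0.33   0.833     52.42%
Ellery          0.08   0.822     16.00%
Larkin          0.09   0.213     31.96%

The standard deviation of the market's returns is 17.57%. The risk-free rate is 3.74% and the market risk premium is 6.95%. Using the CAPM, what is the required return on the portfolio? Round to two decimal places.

12.41%

β_Durant = 0.354 × 35.48% / 17.57% = 0.7149
β_Fenwick = 0.311 × 21.31% / 17.57% = 0.3772
β_Renshaw = 0.577 × 24.14% / 17.57% = 0.7928
β_Ulmer = 0.833 × 52.42% / 17.57% = 2.4853
β_Ellery = 0.822 × 16.00% / 17.57% = 0.7485
β_Larkin = 0.213 × 31.96% / 17.57% = 0.3874
β_P = Σ w_i β_i = 0.28×0.7149 + 0.10×0.3772 + 0.12×0.7928 + 0.33×2.4853 + 0.08×0.7485 + 0.09×0.3874 = 1.2479
E(R_P) = R_f + β_P × MRP = 3.74% + 1.2479 × 6.95% = 12.41%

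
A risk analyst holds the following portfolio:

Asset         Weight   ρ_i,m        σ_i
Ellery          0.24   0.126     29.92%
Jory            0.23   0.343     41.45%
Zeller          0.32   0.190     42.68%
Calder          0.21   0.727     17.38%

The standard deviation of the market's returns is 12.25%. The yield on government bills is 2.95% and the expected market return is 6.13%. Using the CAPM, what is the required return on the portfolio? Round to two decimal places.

5.40%

β_Ellery = 0.126 × 29.92% / 12.25% = 0.3077
β_Jory = 0.343 × 41.45% / 12.25% = 1.1606
β_Zeller = 0.190 × 42.68% / 12.25% = 0.6620
β_Calder = 0.727 × 17.38% / 12.25% = 1.0314
β_P = Σ w_i β_i = 0.24×0.3077 + 0.23×1.1606 + 0.32×0.6620 + 0.21×1.0314 = 0.7692
MRP = 6.13% − 2.95% = 3.18%
E(R_P) = R_f + β_P × MRP = 2.95% + 0.7692 × 3.18% = 5.40%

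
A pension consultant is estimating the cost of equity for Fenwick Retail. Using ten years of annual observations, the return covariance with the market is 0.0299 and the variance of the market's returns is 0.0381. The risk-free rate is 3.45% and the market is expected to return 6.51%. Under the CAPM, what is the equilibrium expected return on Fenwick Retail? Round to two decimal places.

β = Cov(R_i, R_m) / Var(R_m) = 0.0299 / 0.0381 = 0.7848
MRP = 6.51% − 3.45% = 3.06%
E(R) = R_f + β × MRP = 3.45% + 0.7848 × 3.06% = 5.85%

5.85%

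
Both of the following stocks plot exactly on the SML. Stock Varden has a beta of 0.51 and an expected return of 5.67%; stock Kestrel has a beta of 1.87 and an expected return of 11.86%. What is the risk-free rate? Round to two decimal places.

3.35%

Both satisfy E(R) = R_f + β·MRP, so the slope of the SML is
MRP = (11.86% − 5.67%) / (1.87 − 0.51) = 6.19% / 1.36 = 4.5515%
R_f = E(R_Varden) − β_Varden·MRP = 5.67% − 0.51 × 4.5515% = 3.3487%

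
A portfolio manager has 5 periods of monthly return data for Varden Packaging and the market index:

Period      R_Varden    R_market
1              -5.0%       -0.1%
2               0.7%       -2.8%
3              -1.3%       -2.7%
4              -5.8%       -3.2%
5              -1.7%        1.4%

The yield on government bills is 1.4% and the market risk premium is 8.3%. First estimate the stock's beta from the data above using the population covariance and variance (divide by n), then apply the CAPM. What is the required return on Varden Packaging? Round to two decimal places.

Mean R_i = (-5.0 + 0.7 − 1.3 − 5.8 − 1.7) / 5 = -2.6200%
Mean R_m = (-0.1 − 2.8 − 2.7 − 3.2 + 1.4) / 5 = -1.4800%
Σ(R_i − R̄_i)(R_m − R̄_m) = -1.1580  ⇒  Cov = -1.1580 / 5 = -0.2316
Σ(R_m − R̄_m)² = 16.3880  ⇒  Var(R_m) = 16.3880 / 5 = 3.2776
β = Cov / Var(R_m) = -0.2316 / 3.2776 = -0.0707
E(R) = R_f + β × MRP = 1.4% + -0.0707 × 8.3% = 0.81%

0.81%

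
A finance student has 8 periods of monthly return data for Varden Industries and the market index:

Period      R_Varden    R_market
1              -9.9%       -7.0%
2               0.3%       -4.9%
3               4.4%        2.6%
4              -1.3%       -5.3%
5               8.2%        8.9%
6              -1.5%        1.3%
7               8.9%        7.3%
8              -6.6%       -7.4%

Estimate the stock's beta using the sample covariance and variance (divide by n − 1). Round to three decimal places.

Mean R_i = (-9.9 + 0.3 + 4.4 − 1.3 + 8.2 − 1.5 + 8.9 − 6.6) / 8 = 0.3125%
Mean R_m = (-7.0 − 4.9 + 2.6 − 5.3 + 8.9 + 1.3 + 7.3 − 7.4) / 8 = -0.5625%
Σ(R_i − R̄_i)(R_m − R̄_m) = 272.4063  ⇒  Cov = 272.4063 / 7 = 38.9152
Σ(R_m − R̄_m)² = 294.2788  ⇒  Var(R_m) = 294.2788 / 7 = 42.0398
β = Cov / Var(R_m) = 38.9152 / 42.0398 = 0.9257

0.926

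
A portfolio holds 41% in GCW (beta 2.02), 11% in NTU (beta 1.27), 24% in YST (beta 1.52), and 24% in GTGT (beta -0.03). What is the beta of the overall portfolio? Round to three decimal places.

β_P = Σ w_i β_i = 0.41×2.02 + 0.11×1.27 + 0.24×1.52 + 0.24×-0.03 = 1.3255

1.326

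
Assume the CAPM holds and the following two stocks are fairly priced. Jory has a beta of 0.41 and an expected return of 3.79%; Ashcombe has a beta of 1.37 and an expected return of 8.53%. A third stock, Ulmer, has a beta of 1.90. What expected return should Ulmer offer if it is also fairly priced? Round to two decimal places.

11.15%

MRP (SML slope) = (8.53% − 3.79%) / (1.37 − 0.41) = 4.74% / 0.96 = 4.9375%
R_f (intercept) = 3.79% − 0.41 × 4.9375% = 1.7656%
E(R_Ulmer) = R_f + β × MRP = 1.7656% + 1.90 × 4.9375% = 11.15%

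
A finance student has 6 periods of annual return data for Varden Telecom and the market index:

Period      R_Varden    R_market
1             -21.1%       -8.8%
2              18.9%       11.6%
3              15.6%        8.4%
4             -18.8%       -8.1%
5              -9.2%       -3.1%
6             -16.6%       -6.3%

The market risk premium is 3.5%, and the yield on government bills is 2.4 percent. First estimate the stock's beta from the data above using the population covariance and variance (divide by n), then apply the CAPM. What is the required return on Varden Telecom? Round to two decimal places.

9.46%

Mean R_i = (-21.1 + 18.9 + 15.6 − 18.8 − 9.2 − 16.6) / 6 = -5.2000%
Mean R_m = (-8.8 + 11.6 + 8.4 − 8.1 − 3.1 − 6.3) / 6 = -1.0500%
Σ(R_i − R̄_i)(R_m − R̄_m) = 788.5800  ⇒  Cov = 788.5800 / 6 = 131.4300
Σ(R_m − R̄_m)² = 390.8550  ⇒  Var(R_m) = 390.8550 / 6 = 65.1425
β = Cov / Var(R_m) = 131.4300 / 65.1425 = 2.0176
E(R) = R_f + β × MRP = 2.4% + 2.0176 × 3.5% = 9.46%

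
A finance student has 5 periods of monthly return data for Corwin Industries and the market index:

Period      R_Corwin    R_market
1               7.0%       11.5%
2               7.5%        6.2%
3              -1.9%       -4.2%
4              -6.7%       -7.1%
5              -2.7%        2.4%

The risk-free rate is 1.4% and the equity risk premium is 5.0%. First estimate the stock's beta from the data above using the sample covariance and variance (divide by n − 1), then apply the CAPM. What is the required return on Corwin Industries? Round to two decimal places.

5.12%

Mean R_i = (7.0 + 7.5 − 1.9 − 6.7 − 2.7) / 5 = 0.6400%
Mean R_m = (11.5 + 6.2 − 4.2 − 7.1 + 2.4) / 5 = 1.7600%
Σ(R_i − R̄_i)(R_m − R̄_m) = 170.4380  ⇒  Cov = 170.4380 / 4 = 42.6095
Σ(R_m − R̄_m)² = 229.0120  ⇒  Var(R_m) = 229.0120 / 4 = 57.2530
β = Cov / Var(R_m) = 42.6095 / 57.2530 = 0.7442
E(R) = R_f + β × MRP = 1.4% + 0.7442 × 5.0% = 5.12%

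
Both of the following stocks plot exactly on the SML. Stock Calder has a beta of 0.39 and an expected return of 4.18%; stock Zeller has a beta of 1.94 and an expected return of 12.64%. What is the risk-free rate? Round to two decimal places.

Both satisfy E(R) = R_f + β·MRP, so the slope of the SML is
MRP = (12.64% − 4.18%) / (1.94 − 0.39) = 8.46% / 1.55 = 5.4581%
R_f = E(R_Calder) − β_Calder·MRP = 4.18% − 0.39 × 5.4581% = 2.0513%

2.05%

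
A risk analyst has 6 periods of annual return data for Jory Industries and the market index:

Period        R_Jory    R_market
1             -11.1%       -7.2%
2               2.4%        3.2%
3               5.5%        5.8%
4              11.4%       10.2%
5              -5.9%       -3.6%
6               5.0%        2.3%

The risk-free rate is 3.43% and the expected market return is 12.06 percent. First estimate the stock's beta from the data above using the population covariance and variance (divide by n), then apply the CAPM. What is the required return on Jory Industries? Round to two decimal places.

Mean R_i = (-11.1 + 2.4 + 5.5 + 11.4 − 5.9 + 5.0) / 6 = 1.2167%
Mean R_m = (-7.2 + 3.2 + 5.8 + 10.2 − 3.6 + 2.3) / 6 = 1.7833%
Σ(R_i − R̄_i)(R_m − R̄_m) = 255.5017  ⇒  Cov = 255.5017 / 6 = 42.5836
Σ(R_m − R̄_m)² = 198.9283  ⇒  Var(R_m) = 198.9283 / 6 = 33.1547
β = Cov / Var(R_m) = 42.5836 / 33.1547 = 1.2844
MRP = 12.06% − 3.43% = 8.63%
E(R) = R_f + β × MRP = 3.43% + 1.2844 × 8.63% = 14.51%

14.51%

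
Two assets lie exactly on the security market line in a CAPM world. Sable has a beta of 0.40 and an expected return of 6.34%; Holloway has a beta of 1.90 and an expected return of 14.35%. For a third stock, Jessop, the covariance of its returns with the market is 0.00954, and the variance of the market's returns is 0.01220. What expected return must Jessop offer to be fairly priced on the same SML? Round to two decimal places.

MRP = (14.35% − 6.34%) / (1.90 − 0.40) = 5.3400%
R_f = 6.34% − 0.40 × 5.3400% = 4.2040%
β_Jessop = Cov / Var(R_m) = 0.00954 / 0.01220 = 0.7820
E(R_Jessop) = R_f + β × MRP = 4.2040% + 0.7820 × 5.3400% = 8.38%

8.38%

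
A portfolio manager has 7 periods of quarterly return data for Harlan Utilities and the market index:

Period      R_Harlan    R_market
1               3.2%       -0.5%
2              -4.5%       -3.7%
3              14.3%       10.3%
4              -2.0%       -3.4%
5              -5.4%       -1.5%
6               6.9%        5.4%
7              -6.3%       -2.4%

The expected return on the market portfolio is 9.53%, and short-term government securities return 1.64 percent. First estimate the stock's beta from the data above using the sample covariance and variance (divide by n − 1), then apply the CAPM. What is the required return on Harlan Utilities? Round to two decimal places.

12.36%

Mean R_i = (3.2 − 4.5 + 14.3 − 2.0 − 5.4 + 6.9 − 6.3) / 7 = 0.8857%
Mean R_m = (-0.5 − 3.7 + 10.3 − 3.4 − 1.5 + 5.4 − 2.4) / 7 = 0.6000%
Σ(R_i − R̄_i)(R_m − R̄_m) = 225.9000  ⇒  Cov = 225.9000 / 6 = 37.6500
Σ(R_m − R̄_m)² = 166.2400  ⇒  Var(R_m) = 166.2400 / 6 = 27.7067
β = Cov / Var(R_m) = 37.6500 / 27.7067 = 1.3589
MRP = 9.53% − 1.64% = 7.89%
E(R) = R_f + β × MRP = 1.64% + 1.3589 × 7.89% = 12.36%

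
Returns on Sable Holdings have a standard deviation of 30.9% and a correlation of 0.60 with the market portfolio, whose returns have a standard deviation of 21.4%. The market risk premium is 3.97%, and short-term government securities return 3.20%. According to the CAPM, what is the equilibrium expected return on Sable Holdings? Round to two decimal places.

β = ρ × σ_i / σ_m = 0.60 × 30.9% / 21.4% = 0.8664
E(R) = 3.20% + 0.8664 × 3.97% = 6.64%

6.64%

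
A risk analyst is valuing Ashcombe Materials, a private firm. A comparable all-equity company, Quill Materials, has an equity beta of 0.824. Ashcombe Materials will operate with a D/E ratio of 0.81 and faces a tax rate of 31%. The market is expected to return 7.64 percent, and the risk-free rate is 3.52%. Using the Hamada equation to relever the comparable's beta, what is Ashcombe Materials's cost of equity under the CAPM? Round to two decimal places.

8.81%

β_L = β_U × [1 + (1 − t)(D/E)] = 0.824 × [1 + (1 − 0.31) × 0.81]
    = 0.824 × [1 + 0.69 × 0.81] = 0.824 × 1.5589 = 1.2845
MRP = 7.64% − 3.52% = 4.12%
E(R) = R_f + β_L × MRP = 3.52% + 1.2845 × 4.12% = 8.81%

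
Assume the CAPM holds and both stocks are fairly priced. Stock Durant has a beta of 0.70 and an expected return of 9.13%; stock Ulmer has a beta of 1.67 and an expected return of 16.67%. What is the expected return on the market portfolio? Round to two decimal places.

11.46%

Both satisfy E(R) = R_f + β·MRP, so the slope of the SML is
MRP = (16.67% − 9.13%) / (1.67 − 0.70) = 7.54% / 0.97 = 7.7732%
R_f = E(R_Durant) − β_Durant·MRP = 9.13% − 0.70 × 7.7732% = 3.6888%
E(R_m) = R_f + MRP = 3.6888% + 7.7732% = 11.46%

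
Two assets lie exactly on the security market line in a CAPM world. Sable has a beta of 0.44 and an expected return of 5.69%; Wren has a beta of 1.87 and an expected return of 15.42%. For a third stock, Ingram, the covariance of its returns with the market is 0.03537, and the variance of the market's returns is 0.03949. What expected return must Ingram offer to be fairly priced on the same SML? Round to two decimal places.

8.79%

MRP = (15.42% − 5.69%) / (1.87 − 0.44) = 6.8042%
R_f = 5.69% − 0.44 × 6.8042% = 2.6962%
β_Ingram = Cov / Var(R_m) = 0.03537 / 0.03949 = 0.8957
E(R_Ingram) = R_f + β × MRP = 2.6962% + 0.8957 × 6.8042% = 8.79%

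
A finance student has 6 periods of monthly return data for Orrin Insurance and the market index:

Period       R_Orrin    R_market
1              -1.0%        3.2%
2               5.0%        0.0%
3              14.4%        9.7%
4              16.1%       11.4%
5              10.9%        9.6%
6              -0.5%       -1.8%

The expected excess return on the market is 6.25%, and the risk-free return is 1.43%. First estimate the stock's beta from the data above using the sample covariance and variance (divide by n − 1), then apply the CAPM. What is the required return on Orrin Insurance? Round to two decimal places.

8.76%

Mean R_i = (-1.0 + 5.0 + 14.4 + 16.1 + 10.9 − 0.5) / 6 = 7.4833%
Mean R_m = (3.2 + 0.0 + 9.7 + 11.4 + 9.6 − 1.8) / 6 = 5.3500%
Σ(R_i − R̄_i)(R_m − R̄_m) = 185.3450  ⇒  Cov = 185.3450 / 5 = 37.0690
Σ(R_m − R̄_m)² = 157.9550  ⇒  Var(R_m) = 157.9550 / 5 = 31.5910
β = Cov / Var(R_m) = 37.0690 / 31.5910 = 1.1734
E(R) = R_f + β × MRP = 1.43% + 1.1734 × 6.25% = 8.76%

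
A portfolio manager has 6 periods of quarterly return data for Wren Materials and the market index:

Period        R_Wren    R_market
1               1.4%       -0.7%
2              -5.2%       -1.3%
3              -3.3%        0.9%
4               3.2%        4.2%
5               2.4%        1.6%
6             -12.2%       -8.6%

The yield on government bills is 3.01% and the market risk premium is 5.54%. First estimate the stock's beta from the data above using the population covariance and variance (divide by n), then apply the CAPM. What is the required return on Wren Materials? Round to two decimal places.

Mean R_i = (1.4 − 5.2 − 3.3 + 3.2 + 2.4 − 12.2) / 6 = -2.2833%
Mean R_m = (-0.7 − 1.3 + 0.9 + 4.2 + 1.6 − 8.6) / 6 = -0.6500%
Σ(R_i − R̄_i)(R_m − R̄_m) = 116.1050  ⇒  Cov = 116.1050 / 6 = 19.3508
Σ(R_m − R̄_m)² = 94.6150  ⇒  Var(R_m) = 94.6150 / 6 = 15.7692
β = Cov / Var(R_m) = 19.3508 / 15.7692 = 1.2271
E(R) = R_f + β × MRP = 3.01% + 1.2271 × 5.54% = 9.81%

9.81%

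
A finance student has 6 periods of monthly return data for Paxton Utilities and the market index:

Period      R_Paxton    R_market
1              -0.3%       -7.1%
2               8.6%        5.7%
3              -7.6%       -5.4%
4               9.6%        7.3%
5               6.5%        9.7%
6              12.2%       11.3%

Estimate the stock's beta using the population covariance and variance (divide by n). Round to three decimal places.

0.836

Mean R_i = (-0.3 + 8.6 − 7.6 + 9.6 + 6.5 + 12.2) / 6 = 4.8333%
Mean R_m = (-7.1 + 5.7 − 5.4 + 7.3 + 9.7 + 11.3) / 6 = 3.5833%
Σ(R_i − R̄_i)(R_m − R̄_m) = 259.2633  ⇒  Cov = 259.2633 / 6 = 43.2106
Σ(R_m − R̄_m)² = 310.0883  ⇒  Var(R_m) = 310.0883 / 6 = 51.6814
β = Cov / Var(R_m) = 43.2106 / 51.6814 = 0.8361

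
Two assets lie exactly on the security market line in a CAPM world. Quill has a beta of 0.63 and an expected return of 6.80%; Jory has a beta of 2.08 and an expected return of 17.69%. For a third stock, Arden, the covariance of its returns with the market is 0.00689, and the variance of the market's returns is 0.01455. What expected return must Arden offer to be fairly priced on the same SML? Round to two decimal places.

MRP = (17.69% − 6.80%) / (2.08 − 0.63) = 7.5103%
R_f = 6.80% − 0.63 × 7.5103% = 2.0685%
β_Arden = Cov / Var(R_m) = 0.00689 / 0.01455 = 0.4735
E(R_Arden) = R_f + β × MRP = 2.0685% + 0.4735 × 7.5103% = 5.62%

5.62%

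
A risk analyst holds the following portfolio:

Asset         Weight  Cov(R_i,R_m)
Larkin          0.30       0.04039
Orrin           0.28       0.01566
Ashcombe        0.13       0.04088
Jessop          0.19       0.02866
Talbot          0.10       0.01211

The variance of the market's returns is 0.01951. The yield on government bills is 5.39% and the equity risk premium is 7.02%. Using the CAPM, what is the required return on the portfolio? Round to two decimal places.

β_Larkin = 0.04039 / 0.01951 = 2.0702
β_Orrin = 0.01566 / 0.01951 = 0.8027
β_Ashcombe = 0.04088 / 0.01951 = 2.0953
β_Jessop = 0.02866 / 0.01951 = 1.4690
β_Talbot = 0.01211 / 0.01951 = 0.6207
β_P = Σ w_i β_i = 0.30×2.0702 + 0.28×0.8027 + 0.13×2.0953 + 0.19×1.4690 + 0.10×0.6207 = 1.4594
E(R_P) = R_f + β_P × MRP = 5.39% + 1.4594 × 7.02% = 15.63%

15.63%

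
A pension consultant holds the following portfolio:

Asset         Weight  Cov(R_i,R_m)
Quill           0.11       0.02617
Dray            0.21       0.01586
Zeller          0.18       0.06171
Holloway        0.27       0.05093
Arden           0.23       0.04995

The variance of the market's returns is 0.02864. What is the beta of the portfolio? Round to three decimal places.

1.486

β_Quill = 0.02617 / 0.02864 = 0.9138
β_Dray = 0.01586 / 0.02864 = 0.5538
β_Zeller = 0.06171 / 0.02864 = 2.1547
β_Holloway = 0.05093 / 0.02864 = 1.7783
β_Arden = 0.04995 / 0.02864 = 1.7441
β_P = Σ w_i β_i = 0.11×0.9138 + 0.21×0.5538 + 0.18×2.1547 + 0.27×1.7783 + 0.23×1.7441 = 1.4859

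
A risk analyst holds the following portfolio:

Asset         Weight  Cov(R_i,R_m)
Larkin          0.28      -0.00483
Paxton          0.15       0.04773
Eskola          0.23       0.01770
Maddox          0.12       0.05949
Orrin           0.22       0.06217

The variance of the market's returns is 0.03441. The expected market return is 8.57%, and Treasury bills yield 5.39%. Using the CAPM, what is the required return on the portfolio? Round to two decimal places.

β_Larkin = -0.00483 / 0.03441 = -0.1404
β_Paxton = 0.04773 / 0.03441 = 1.3871
β_Eskola = 0.01770 / 0.03441 = 0.5144
β_Maddox = 0.05949 / 0.03441 = 1.7289
β_Orrin = 0.06217 / 0.03441 = 1.8067
β_P = Σ w_i β_i = 0.28×-0.1404 + 0.15×1.3871 + 0.23×0.5144 + 0.12×1.7289 + 0.22×1.8067 = 0.8920
MRP = 8.57% − 5.39% = 3.18%
E(R_P) = R_f + β_P × MRP = 5.39% + 0.8920 × 3.18% = 8.23%

8.23%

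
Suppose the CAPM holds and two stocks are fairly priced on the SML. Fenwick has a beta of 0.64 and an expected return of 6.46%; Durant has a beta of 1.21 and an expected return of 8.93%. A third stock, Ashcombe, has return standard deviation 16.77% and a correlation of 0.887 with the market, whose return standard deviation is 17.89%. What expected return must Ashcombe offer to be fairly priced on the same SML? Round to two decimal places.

MRP = (8.93% − 6.46%) / (1.21 − 0.64) = 4.3333%
R_f = 6.46% − 0.64 × 4.3333% = 3.6867%
β_Ashcombe = ρ·σ_i/σ_m = 0.887 × 16.77 / 17.89 = 0.8315
E(R_Ashcombe) = R_f + β × MRP = 3.6867% + 0.8315 × 4.3333% = 7.29%

7.29%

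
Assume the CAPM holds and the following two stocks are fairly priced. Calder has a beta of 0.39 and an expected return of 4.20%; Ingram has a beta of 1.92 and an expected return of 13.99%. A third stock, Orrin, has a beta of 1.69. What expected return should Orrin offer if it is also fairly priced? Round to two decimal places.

MRP (SML slope) = (13.99% − 4.20%) / (1.92 − 0.39) = 9.79% / 1.53 = 6.3987%
R_f (intercept) = 4.20% − 0.39 × 6.3987% = 1.7045%
E(R_Orrin) = R_f + β × MRP = 1.7045% + 1.69 × 6.3987% = 12.52%

12.52%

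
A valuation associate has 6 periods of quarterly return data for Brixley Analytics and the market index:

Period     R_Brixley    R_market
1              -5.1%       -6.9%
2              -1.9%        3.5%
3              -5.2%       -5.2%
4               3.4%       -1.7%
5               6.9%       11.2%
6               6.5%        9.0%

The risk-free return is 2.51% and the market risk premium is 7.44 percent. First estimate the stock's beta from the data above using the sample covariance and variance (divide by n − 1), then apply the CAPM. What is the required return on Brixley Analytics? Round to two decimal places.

7.24%

Mean R_i = (-5.1 − 1.9 − 5.2 + 3.4 + 6.9 + 6.5) / 6 = 0.7667%
Mean R_m = (-6.9 + 3.5 − 5.2 − 1.7 + 11.2 + 9.0) / 6 = 1.6500%
Σ(R_i − R̄_i)(R_m − R̄_m) = 177.9900  ⇒  Cov = 177.9900 / 5 = 35.5980
Σ(R_m − R̄_m)² = 279.8950  ⇒  Var(R_m) = 279.8950 / 5 = 55.9790
β = Cov / Var(R_m) = 35.5980 / 55.9790 = 0.6359
E(R) = R_f + β × MRP = 2.51% + 0.6359 × 7.44% = 7.24%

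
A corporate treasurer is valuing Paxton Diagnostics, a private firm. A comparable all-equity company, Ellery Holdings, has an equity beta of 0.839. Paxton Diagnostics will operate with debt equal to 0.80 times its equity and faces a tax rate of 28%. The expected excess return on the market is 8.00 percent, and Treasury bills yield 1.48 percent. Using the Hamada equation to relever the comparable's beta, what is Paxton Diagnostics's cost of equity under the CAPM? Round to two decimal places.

β_L = β_U × [1 + (1 − t)(D/E)] = 0.839 × [1 + (1 − 0.28) × 0.80]
    = 0.839 × [1 + 0.72 × 0.80] = 0.839 × 1.5760 = 1.3223
E(R) = R_f + β_L × MRP = 1.48% + 1.3223 × 8.00% = 12.06%

12.06%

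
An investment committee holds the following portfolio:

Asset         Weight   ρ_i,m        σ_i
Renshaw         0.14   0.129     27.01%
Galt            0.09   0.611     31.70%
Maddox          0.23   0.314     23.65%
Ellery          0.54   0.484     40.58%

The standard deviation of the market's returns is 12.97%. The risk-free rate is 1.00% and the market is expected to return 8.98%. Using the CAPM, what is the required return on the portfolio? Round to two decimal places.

β_Renshaw = 0.129 × 27.01% / 12.97% = 0.2686
β_Galt = 0.611 × 31.70% / 12.97% = 1.4933
β_Maddox = 0.314 × 23.65% / 12.97% = 0.5726
β_Ellery = 0.484 × 40.58% / 12.97% = 1.5143
β_P = Σ w_i β_i = 0.14×0.2686 + 0.09×1.4933 + 0.23×0.5726 + 0.54×1.5143 = 1.1214
MRP = 8.98% − 1.00% = 7.98%
E(R_P) = R_f + β_P × MRP = 1.00% + 1.1214 × 7.98% = 9.95%

9.95%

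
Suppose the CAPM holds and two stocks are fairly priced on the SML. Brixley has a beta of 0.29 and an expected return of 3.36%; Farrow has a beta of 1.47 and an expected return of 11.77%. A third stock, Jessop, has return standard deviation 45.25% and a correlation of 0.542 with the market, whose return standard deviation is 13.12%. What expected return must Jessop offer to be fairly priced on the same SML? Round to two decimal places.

MRP = (11.77% − 3.36%) / (1.47 − 0.29) = 7.1271%
R_f = 3.36% − 0.29 × 7.1271% = 1.2931%
β_Jessop = ρ·σ_i/σ_m = 0.542 × 45.25 / 13.12 = 1.8693
E(R_Jessop) = R_f + β × MRP = 1.2931% + 1.8693 × 7.1271% = 14.62%

14.62%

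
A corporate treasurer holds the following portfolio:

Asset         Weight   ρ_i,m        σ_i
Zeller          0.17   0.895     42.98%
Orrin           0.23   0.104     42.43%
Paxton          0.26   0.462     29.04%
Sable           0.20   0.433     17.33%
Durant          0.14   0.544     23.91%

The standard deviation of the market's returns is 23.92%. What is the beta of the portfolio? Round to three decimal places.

β_Zeller = 0.895 × 42.98% / 23.92% = 1.6082
β_Orrin = 0.104 × 42.43% / 23.92% = 0.1845
β_Paxton = 0.462 × 29.04% / 23.92% = 0.5609
β_Sable = 0.433 × 17.33% / 23.92% = 0.3137
β_Durant = 0.544 × 23.91% / 23.92% = 0.5438
β_P = Σ w_i β_i = 0.17×1.6082 + 0.23×0.1845 + 0.26×0.5609 + 0.20×0.3137 + 0.14×0.5438 = 0.6005

0.601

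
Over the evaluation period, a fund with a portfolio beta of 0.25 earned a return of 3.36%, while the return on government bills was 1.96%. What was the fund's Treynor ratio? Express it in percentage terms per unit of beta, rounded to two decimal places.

Treynor = (R_P − R_f) / β_P = (3.36% − 1.96%) / 0.2500 = 1.40% / 0.2500 = 5.60%

5.60%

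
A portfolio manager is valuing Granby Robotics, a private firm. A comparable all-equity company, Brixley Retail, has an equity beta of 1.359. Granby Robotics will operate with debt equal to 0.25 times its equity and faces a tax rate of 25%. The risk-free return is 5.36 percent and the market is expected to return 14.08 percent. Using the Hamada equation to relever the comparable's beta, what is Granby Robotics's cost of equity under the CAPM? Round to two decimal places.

19.43%

β_L = β_U × [1 + (1 − t)(D/E)] = 1.359 × [1 + (1 − 0.25) × 0.25]
    = 1.359 × [1 + 0.75 × 0.25] = 1.359 × 1.1875 = 1.6138
MRP = 14.08% − 5.36% = 8.72%
E(R) = R_f + β_L × MRP = 5.36% + 1.6138 × 8.72% = 19.43%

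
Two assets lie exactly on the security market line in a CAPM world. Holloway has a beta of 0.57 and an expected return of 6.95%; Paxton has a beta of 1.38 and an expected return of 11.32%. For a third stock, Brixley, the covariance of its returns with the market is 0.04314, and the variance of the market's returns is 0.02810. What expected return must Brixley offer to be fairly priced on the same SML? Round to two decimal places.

12.16%

MRP = (11.32% − 6.95%) / (1.38 − 0.57) = 5.3951%
R_f = 6.95% − 0.57 × 5.3951% = 3.8748%
β_Brixley = Cov / Var(R_m) = 0.04314 / 0.02810 = 1.5352
E(R_Brixley) = R_f + β × MRP = 3.8748% + 1.5352 × 5.3951% = 12.16%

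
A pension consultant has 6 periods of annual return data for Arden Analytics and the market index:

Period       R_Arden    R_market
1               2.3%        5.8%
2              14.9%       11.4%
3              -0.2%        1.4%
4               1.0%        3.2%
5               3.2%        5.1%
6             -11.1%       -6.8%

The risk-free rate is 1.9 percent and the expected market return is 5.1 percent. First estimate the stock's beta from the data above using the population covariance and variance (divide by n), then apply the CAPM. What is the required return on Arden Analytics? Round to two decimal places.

6.22%

Mean R_i = (2.3 + 14.9 − 0.2 + 1.0 + 3.2 − 11.1) / 6 = 1.6833%
Mean R_m = (5.8 + 11.4 + 1.4 + 3.2 + 5.1 − 6.8) / 6 = 3.3500%
Σ(R_i − R̄_i)(R_m − R̄_m) = 244.0850  ⇒  Cov = 244.0850 / 6 = 40.6808
Σ(R_m − R̄_m)² = 180.7150  ⇒  Var(R_m) = 180.7150 / 6 = 30.1192
β = Cov / Var(R_m) = 40.6808 / 30.1192 = 1.3507
MRP = 5.1% − 1.9% = 3.20%
E(R) = R_f + β × MRP = 1.9% + 1.3507 × 3.2% = 6.22%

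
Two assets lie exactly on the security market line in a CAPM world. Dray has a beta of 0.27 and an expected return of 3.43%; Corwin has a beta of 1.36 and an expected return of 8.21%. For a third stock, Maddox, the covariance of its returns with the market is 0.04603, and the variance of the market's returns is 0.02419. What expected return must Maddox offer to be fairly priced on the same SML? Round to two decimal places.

10.59%

MRP = (8.21% − 3.43%) / (1.36 − 0.27) = 4.3853%
R_f = 3.43% − 0.27 × 4.3853% = 2.2460%
β_Maddox = Cov / Var(R_m) = 0.04603 / 0.02419 = 1.9029
E(R_Maddox) = R_f + β × MRP = 2.2460% + 1.9029 × 4.3853% = 10.59%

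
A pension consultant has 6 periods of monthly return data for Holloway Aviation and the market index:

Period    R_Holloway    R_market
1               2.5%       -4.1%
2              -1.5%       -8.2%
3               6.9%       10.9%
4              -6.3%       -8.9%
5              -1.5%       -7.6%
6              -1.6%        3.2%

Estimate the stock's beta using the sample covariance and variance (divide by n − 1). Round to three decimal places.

Mean R_i = (2.5 − 1.5 + 6.9 − 6.3 − 1.5 − 1.6) / 6 = -0.2500%
Mean R_m = (-4.1 − 8.2 + 10.9 − 8.9 − 7.6 + 3.2) / 6 = -2.4500%
Σ(R_i − R̄_i)(R_m − R̄_m) = 135.9350  ⇒  Cov = 135.9350 / 5 = 27.1870
Σ(R_m − R̄_m)² = 314.0550  ⇒  Var(R_m) = 314.0550 / 5 = 62.8110
β = Cov / Var(R_m) = 27.1870 / 62.8110 = 0.4328

0.433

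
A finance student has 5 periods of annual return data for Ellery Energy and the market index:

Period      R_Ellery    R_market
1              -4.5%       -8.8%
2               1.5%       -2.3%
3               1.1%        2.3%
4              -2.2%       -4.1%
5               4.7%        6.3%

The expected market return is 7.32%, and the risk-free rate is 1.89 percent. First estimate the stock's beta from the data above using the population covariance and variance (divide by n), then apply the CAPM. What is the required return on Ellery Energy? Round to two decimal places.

5.01%

Mean R_i = (-4.5 + 1.5 + 1.1 − 2.2 + 4.7) / 5 = 0.1200%
Mean R_m = (-8.8 − 2.3 + 2.3 − 4.1 + 6.3) / 5 = -1.3200%
Σ(R_i − R̄_i)(R_m − R̄_m) = 78.1020  ⇒  Cov = 78.1020 / 5 = 15.6204
Σ(R_m − R̄_m)² = 135.8080  ⇒  Var(R_m) = 135.8080 / 5 = 27.1616
β = Cov / Var(R_m) = 15.6204 / 27.1616 = 0.5751
MRP = 7.32% − 1.89% = 5.43%
E(R) = R_f + β × MRP = 1.89% + 0.5751 × 5.43% = 5.01%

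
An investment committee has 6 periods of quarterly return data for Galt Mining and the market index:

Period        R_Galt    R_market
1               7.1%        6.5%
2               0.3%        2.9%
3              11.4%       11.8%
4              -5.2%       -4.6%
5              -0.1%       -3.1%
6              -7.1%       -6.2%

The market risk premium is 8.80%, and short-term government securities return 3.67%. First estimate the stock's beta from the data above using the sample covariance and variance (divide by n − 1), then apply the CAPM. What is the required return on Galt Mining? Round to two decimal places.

12.18%

Mean R_i = (7.1 + 0.3 + 11.4 − 5.2 − 0.1 − 7.1) / 6 = 1.0667%
Mean R_m = (6.5 + 2.9 + 11.8 − 4.6 − 3.1 − 6.2) / 6 = 1.2167%
Σ(R_i − R̄_i)(R_m − R̄_m) = 242.0033  ⇒  Cov = 242.0033 / 5 = 48.4007
Σ(R_m − R̄_m)² = 250.2283  ⇒  Var(R_m) = 250.2283 / 5 = 50.0457
β = Cov / Var(R_m) = 48.4007 / 50.0457 = 0.9671
E(R) = R_f + β × MRP = 3.67% + 0.9671 × 8.80% = 12.18%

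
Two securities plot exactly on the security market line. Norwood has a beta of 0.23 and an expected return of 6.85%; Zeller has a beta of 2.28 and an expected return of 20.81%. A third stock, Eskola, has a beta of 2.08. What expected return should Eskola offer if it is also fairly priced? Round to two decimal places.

MRP (SML slope) = (20.81% − 6.85%) / (2.28 − 0.23) = 13.96% / 2.05 = 6.8098%
R_f (intercept) = 6.85% − 0.23 × 6.8098% = 5.2837%
E(R_Eskola) = R_f + β × MRP = 5.2837% + 2.08 × 6.8098% = 19.45%

19.45%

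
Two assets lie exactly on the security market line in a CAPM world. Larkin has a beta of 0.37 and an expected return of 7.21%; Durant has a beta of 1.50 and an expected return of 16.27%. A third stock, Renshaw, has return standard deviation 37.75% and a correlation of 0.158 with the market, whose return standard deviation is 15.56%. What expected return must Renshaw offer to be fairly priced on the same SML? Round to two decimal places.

MRP = (16.27% − 7.21%) / (1.50 − 0.37) = 8.0177%
R_f = 7.21% − 0.37 × 8.0177% = 4.2435%
β_Renshaw = ρ·σ_i/σ_m = 0.158 × 37.75 / 15.56 = 0.3833
E(R_Renshaw) = R_f + β × MRP = 4.2435% + 0.3833 × 8.0177% = 7.32%

7.32%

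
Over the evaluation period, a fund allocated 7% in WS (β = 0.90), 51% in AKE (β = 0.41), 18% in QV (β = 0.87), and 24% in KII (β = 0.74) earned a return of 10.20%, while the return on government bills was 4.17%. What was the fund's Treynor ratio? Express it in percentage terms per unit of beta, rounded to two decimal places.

9.95%

β_P = 0.07×0.90 + 0.51×0.41 + 0.18×0.87 + 0.24×0.74 = 0.6063
Treynor = (R_P − R_f) / β_P = (10.20% − 4.17%) / 0.6063 = 6.03% / 0.6063 = 9.95%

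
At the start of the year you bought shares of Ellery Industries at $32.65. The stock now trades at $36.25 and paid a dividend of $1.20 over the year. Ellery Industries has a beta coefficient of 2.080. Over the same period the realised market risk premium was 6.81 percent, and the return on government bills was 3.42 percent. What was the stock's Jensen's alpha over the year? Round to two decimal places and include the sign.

-2.88%

Realised HPR = (P1 + D1 − P0) / P0 = (36.25 + 1.20 − 32.65) / 32.65 = 4.80 / 32.65 = 14.7014%
CAPM required = R_f + β·MRP = 3.42% + 2.080 × 6.81% = 17.58480%
α = realised − required = 14.7014% − 17.58480% = -2.88%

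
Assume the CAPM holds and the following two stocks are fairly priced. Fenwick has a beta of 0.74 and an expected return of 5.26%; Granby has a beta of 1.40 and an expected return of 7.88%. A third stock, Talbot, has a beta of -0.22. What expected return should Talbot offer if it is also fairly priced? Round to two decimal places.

1.45%

MRP (SML slope) = (7.88% − 5.26%) / (1.40 − 0.74) = 2.62% / 0.66 = 3.9697%
R_f (intercept) = 5.26% − 0.74 × 3.9697% = 2.3224%
E(R_Talbot) = R_f + β × MRP = 2.3224% + -0.22 × 3.9697% = 1.45%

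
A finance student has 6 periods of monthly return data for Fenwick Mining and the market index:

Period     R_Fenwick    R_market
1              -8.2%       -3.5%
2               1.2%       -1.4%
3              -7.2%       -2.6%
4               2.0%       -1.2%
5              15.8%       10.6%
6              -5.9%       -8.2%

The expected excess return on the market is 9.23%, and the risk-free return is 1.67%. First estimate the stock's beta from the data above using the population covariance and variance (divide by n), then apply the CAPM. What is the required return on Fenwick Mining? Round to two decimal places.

13.80%

Mean R_i = (-8.2 + 1.2 − 7.2 + 2.0 + 15.8 − 5.9) / 6 = -0.3833%
Mean R_m = (-3.5 − 1.4 − 2.6 − 1.2 + 10.6 − 8.2) / 6 = -1.0500%
Σ(R_i − R̄_i)(R_m − R̄_m) = 256.7850  ⇒  Cov = 256.7850 / 6 = 42.7975
Σ(R_m − R̄_m)² = 195.3950  ⇒  Var(R_m) = 195.3950 / 6 = 32.5658
β = Cov / Var(R_m) = 42.7975 / 32.5658 = 1.3142
E(R) = R_f + β × MRP = 1.67% + 1.3142 × 9.23% = 13.80%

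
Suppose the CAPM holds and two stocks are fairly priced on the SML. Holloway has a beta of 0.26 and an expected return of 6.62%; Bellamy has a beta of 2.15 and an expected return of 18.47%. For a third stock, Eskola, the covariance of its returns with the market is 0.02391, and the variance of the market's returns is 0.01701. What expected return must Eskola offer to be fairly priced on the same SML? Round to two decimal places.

13.80%

MRP = (18.47% − 6.62%) / (2.15 − 0.26) = 6.2698%
R_f = 6.62% − 0.26 × 6.2698% = 4.9899%
β_Eskola = Cov / Var(R_m) = 0.02391 / 0.01701 = 1.4056
E(R_Eskola) = R_f + β × MRP = 4.9899% + 1.4056 × 6.2698% = 13.80%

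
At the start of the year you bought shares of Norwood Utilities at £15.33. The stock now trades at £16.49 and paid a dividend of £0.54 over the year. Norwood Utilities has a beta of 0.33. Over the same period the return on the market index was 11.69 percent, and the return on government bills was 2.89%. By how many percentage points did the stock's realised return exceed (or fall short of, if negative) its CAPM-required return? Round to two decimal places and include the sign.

+5.30%

Realised HPR = (P1 + D1 − P0) / P0 = (16.49 + 0.54 − 15.33) / 15.33 = 1.70 / 15.33 = 11.0894%
MRP = 11.69% − 2.89% = 8.80%
CAPM required = R_f + β·MRP = 2.89% + 0.33 × 8.80% = 5.7940%
α = realised − required = 11.0894% − 5.7940% = +5.30%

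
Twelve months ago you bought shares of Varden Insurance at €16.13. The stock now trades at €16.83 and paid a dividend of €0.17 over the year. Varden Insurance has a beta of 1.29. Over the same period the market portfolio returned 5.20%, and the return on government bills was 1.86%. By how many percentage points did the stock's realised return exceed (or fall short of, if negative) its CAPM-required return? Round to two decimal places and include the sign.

-0.77%

Realised HPR = (P1 + D1 − P0) / P0 = (16.83 + 0.17 − 16.13) / 16.13 = 0.87 / 16.13 = 5.3937%
MRP = 5.20% − 1.86% = 3.34%
CAPM required = R_f + β·MRP = 1.86% + 1.29 × 3.34% = 6.1686%
α = realised − required = 5.3937% − 6.1686% = -0.77%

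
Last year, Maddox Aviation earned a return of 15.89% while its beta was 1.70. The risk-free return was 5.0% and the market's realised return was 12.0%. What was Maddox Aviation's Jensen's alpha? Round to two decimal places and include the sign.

Market excess return = 12.0% − 5.0% = 7.00%
CAPM benchmark = R_f + β(R_m − R_f) = 5.0% + 1.70 × 7.0% = 16.9000%
α = actual − benchmark = 15.89% − 16.9000% = -1.01%

-1.01%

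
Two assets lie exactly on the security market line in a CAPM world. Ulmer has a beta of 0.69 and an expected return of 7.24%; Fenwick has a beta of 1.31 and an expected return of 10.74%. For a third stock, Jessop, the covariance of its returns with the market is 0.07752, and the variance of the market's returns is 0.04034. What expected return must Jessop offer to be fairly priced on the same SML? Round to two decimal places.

14.19%

MRP = (10.74% − 7.24%) / (1.31 − 0.69) = 5.6452%
R_f = 7.24% − 0.69 × 5.6452% = 3.3448%
β_Jessop = Cov / Var(R_m) = 0.07752 / 0.04034 = 1.9217
E(R_Jessop) = R_f + β × MRP = 3.3448% + 1.9217 × 5.6452% = 14.19%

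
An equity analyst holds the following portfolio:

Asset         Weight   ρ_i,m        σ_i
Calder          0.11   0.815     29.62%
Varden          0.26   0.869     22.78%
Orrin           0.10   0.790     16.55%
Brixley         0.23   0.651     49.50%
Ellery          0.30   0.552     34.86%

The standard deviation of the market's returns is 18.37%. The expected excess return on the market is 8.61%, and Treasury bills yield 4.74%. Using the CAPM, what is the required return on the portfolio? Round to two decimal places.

15.19%

β_Calder = 0.815 × 29.62% / 18.37% = 1.3141
β_Varden = 0.869 × 22.78% / 18.37% = 1.0776
β_Orrin = 0.790 × 16.55% / 18.37% = 0.7117
β_Brixley = 0.651 × 49.50% / 18.37% = 1.7542
β_Ellery = 0.552 × 34.86% / 18.37% = 1.0475
β_P = Σ w_i β_i = 0.11×1.3141 + 0.26×1.0776 + 0.10×0.7117 + 0.23×1.7542 + 0.30×1.0475 = 1.2136
E(R_P) = R_f + β_P × MRP = 4.74% + 1.2136 × 8.61% = 15.19%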